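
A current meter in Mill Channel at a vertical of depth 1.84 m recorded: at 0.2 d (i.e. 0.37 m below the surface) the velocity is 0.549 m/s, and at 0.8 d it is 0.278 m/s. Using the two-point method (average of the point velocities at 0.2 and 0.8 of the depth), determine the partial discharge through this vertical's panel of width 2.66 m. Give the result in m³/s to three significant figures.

2.02 m³/s

v̄ = (0.549 + 0.278) / 2 = 0.4135 m/s
q = v̄ × d × w = 0.4135 × 1.84 × 2.66 = 2.024 m³/s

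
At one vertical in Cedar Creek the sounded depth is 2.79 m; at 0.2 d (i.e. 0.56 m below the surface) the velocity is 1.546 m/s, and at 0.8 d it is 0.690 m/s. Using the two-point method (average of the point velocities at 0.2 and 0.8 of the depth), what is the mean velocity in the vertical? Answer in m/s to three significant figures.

v̄ = (1.546 + 0.690) / 2 = 1.118 m/s

1.12 m/s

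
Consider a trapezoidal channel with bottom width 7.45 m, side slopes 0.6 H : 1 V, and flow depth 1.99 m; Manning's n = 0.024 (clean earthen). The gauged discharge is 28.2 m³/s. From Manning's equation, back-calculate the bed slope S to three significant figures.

A = (b + z·y)·y = (7.45 + 0.6×1.99)×1.99 = 17.20 m²
P = b + 2y√(1+z²) = 7.45 + 2×1.99×√(1+0.6²) = 12.09 m
R = A/P = 17.20/12.09 = 1.423 m
S = (Q·n / (1·A·R^(2/3)))² = (28.2×0.024 / (1×17.20×1.265))² = 0.0009675

0.000968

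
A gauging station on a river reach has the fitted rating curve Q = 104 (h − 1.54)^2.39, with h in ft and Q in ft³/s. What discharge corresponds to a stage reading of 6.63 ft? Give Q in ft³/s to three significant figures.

Q = 104 × (6.63 − 1.54)^2.39 = 104 × 5.09^2.39 = 5083 ft³/s

5080 ft³/s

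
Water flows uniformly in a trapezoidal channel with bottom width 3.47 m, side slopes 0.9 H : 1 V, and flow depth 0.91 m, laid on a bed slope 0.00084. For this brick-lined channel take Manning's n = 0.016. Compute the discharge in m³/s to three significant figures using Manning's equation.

5.36 m³/s

A = (b + z·y)·y = (3.47 + 0.9×0.91)×0.91 = 3.903 m²
P = b + 2y√(1+z²) = 3.47 + 2×0.91×√(1+0.9²) = 5.919 m
R = A/P = 3.903/5.919 = 0.6594 m
Q = (1/n)·A·R^(2/3)·S^(1/2) = (1/0.016) × 3.903 × 0.6594^(2/3) × 0.00084^(1/2) = 5.356 m³/s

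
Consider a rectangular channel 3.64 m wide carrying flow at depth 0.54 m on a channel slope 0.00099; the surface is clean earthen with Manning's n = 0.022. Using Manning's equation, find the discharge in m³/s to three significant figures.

A = b·y = 3.64 × 0.54 = 1.966 m²
P = b + 2y = 3.64 + 2×0.54 = 4.720 m
R = A/P = 1.966/4.720 = 0.4164 m
Q = (1/n)·A·R^(2/3)·S^(1/2) = (1/0.022) × 1.966 × 0.4164^(2/3) × 0.00099^(1/2) = 1.568 m³/s

1.57 m³/s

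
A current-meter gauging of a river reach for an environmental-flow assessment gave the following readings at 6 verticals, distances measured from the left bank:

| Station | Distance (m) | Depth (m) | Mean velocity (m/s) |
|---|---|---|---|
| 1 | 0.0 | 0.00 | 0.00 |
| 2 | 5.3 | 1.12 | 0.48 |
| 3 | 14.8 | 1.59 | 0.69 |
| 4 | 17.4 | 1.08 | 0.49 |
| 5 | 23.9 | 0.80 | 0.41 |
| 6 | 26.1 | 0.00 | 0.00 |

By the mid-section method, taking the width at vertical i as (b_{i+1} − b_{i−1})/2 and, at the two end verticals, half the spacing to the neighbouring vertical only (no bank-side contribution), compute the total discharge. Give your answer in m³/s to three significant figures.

14.5 m³/s

w_2 = (14.8 − 0.0)/2 = 7.4 m; q_2 = 0.48 × 1.12 × 7.4 = 3.978 m³/s
w_3 = (17.4 − 5.3)/2 = 6.05 m; q_3 = 0.69 × 1.59 × 6.05 = 6.637 m³/s
w_4 = (23.9 − 14.8)/2 = 4.55 m; q_4 = 0.49 × 1.08 × 4.55 = 2.408 m³/s
w_5 = (26.1 − 17.4)/2 = 4.35 m; q_5 = 0.41 × 0.80 × 4.35 = 1.427 m³/s
Stations 1, 6 contribute zero (depth or velocity is 0).
Q = Σ qᵢ = 14.45 m³/s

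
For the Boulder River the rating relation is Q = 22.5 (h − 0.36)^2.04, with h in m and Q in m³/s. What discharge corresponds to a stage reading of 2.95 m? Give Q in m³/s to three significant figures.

Q = 22.5 × (2.95 − 0.36)^2.04 = 22.5 × 2.59^2.04 = 156.8 m³/s

157 m³/s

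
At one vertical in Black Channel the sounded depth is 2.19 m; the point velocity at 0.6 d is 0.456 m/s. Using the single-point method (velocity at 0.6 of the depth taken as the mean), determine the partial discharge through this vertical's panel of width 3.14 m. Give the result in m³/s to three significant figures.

3.14 m³/s

v̄ = v₀.₆ = 0.456 m/s
q = v̄ × d × w = 0.4560 × 2.19 × 3.14 = 3.136 m³/s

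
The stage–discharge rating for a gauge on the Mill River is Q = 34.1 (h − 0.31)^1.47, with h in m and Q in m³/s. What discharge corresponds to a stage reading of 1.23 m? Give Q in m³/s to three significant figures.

Q = 34.1 × (1.23 − 0.31)^1.47 = 34.1 × 0.92^1.47 = 30.17 m³/s

30.2 m³/s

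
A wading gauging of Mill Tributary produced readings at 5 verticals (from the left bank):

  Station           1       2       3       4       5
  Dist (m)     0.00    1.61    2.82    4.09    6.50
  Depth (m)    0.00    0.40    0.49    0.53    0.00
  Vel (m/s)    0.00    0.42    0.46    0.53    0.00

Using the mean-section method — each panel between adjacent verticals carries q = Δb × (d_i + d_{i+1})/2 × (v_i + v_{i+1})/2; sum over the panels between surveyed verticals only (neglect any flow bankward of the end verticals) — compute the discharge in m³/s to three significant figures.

Panel 1-2: Δb = 1.61 m, d̄ = (0.00+0.40)/2 = 0.2, v̄ = (0.00+0.42)/2 = 0.21 → q = 1.61×0.2×0.21 = 0.06762 m³/s
Panel 2-3: Δb = 1.21 m, d̄ = (0.40+0.49)/2 = 0.445, v̄ = (0.42+0.46)/2 = 0.44 → q = 1.21×0.445×0.44 = 0.2369 m³/s
Panel 3-4: Δb = 1.27 m, d̄ = (0.49+0.53)/2 = 0.51, v̄ = (0.46+0.53)/2 = 0.495 → q = 1.27×0.51×0.495 = 0.3206 m³/s
Panel 4-5: Δb = 2.41 m, d̄ = (0.53+0.00)/2 = 0.265, v̄ = (0.53+0.00)/2 = 0.265 → q = 2.41×0.265×0.265 = 0.1692 m³/s
Q = Σ q = 0.7944 m³/s

0.794 m³/s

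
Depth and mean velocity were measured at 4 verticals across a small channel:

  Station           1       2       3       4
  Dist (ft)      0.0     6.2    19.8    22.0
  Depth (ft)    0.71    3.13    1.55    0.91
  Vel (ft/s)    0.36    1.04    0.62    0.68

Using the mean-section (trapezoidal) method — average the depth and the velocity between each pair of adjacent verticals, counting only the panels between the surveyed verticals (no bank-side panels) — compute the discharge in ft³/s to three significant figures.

36.5 ft³/s

Panel 1-2: Δb = 6.2 ft, d̄ = (0.71+3.13)/2 = 1.92, v̄ = (0.36+1.04)/2 = 0.7 → q = 6.2×1.92×0.7 = 8.333 ft³/s
Panel 2-3: Δb = 13.6 ft, d̄ = (3.13+1.55)/2 = 2.34, v̄ = (1.04+0.62)/2 = 0.83 → q = 13.6×2.34×0.83 = 26.41 ft³/s
Panel 3-4: Δb = 2.2 ft, d̄ = (1.55+0.91)/2 = 1.23, v̄ = (0.62+0.68)/2 = 0.65 → q = 2.2×1.23×0.65 = 1.759 ft³/s
Q = Σ q = 36.51 ft³/s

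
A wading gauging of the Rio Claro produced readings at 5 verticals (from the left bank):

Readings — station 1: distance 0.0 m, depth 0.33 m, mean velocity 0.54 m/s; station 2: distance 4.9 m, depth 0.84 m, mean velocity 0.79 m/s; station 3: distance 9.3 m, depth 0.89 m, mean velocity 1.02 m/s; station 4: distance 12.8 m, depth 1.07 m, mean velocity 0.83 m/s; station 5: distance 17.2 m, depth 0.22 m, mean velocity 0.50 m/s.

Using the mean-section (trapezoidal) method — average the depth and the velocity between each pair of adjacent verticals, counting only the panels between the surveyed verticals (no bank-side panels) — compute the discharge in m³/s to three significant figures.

10.4 m³/s

Panel 1-2: Δb = 4.9 m, d̄ = (0.33+0.84)/2 = 0.585, v̄ = (0.54+0.79)/2 = 0.665 → q = 4.9×0.585×0.665 = 1.906 m³/s
Panel 2-3: Δb = 4.4 m, d̄ = (0.84+0.89)/2 = 0.865, v̄ = (0.79+1.02)/2 = 0.905 → q = 4.4×0.865×0.905 = 3.444 m³/s
Panel 3-4: Δb = 3.5 m, d̄ = (0.89+1.07)/2 = 0.98, v̄ = (1.02+0.83)/2 = 0.925 → q = 3.5×0.98×0.925 = 3.173 m³/s
Panel 4-5: Δb = 4.4 m, d̄ = (1.07+0.22)/2 = 0.645, v̄ = (0.83+0.50)/2 = 0.665 → q = 4.4×0.645×0.665 = 1.887 m³/s
Q = Σ q = 10.41 m³/s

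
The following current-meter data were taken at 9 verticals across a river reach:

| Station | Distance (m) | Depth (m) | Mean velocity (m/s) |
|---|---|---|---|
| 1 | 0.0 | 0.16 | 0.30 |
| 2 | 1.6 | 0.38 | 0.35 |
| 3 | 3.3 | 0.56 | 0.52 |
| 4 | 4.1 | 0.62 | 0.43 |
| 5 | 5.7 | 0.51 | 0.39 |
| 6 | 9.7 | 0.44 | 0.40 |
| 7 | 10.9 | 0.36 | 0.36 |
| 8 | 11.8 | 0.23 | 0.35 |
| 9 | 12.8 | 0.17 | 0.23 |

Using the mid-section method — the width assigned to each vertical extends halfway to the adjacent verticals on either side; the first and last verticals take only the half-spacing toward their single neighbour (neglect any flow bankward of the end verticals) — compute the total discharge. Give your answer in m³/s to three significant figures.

w_1 = (1.6 − 0.0)/2 = 0.8 m; q_1 = 0.30 × 0.16 × 0.8 = 0.03840 m³/s
w_2 = (3.3 − 0.0)/2 = 1.65 m; q_2 = 0.35 × 0.38 × 1.65 = 0.2195 m³/s
w_3 = (4.1 − 1.6)/2 = 1.25 m; q_3 = 0.52 × 0.56 × 1.25 = 0.3640 m³/s
w_4 = (5.7 − 3.3)/2 = 1.2 m; q_4 = 0.43 × 0.62 × 1.2 = 0.3199 m³/s
w_5 = (9.7 − 4.1)/2 = 2.8 m; q_5 = 0.39 × 0.51 × 2.8 = 0.5569 m³/s
w_6 = (10.9 − 5.7)/2 = 2.6 m; q_6 = 0.40 × 0.44 × 2.6 = 0.4576 m³/s
w_7 = (11.8 − 9.7)/2 = 1.05 m; q_7 = 0.36 × 0.36 × 1.05 = 0.1361 m³/s
w_8 = (12.8 − 10.9)/2 = 0.95 m; q_8 = 0.35 × 0.23 × 0.95 = 0.07648 m³/s
w_9 = (12.8 − 11.8)/2 = 0.5 m; q_9 = 0.23 × 0.17 × 0.5 = 0.01955 m³/s
Q = Σ qᵢ = 2.188 m³/s

2.19 m³/s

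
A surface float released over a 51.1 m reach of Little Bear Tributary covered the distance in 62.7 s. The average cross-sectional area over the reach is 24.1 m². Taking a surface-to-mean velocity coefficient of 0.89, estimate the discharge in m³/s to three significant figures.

v_surface = L / t̄ = 51.1 / 62.7 = 0.8150 m/s
v_mean = 0.89 × 0.8150 = 0.7253 m/s
Q = A × v_mean = 24.1 × 0.7253 = 17.48 m³/s

17.5 m³/s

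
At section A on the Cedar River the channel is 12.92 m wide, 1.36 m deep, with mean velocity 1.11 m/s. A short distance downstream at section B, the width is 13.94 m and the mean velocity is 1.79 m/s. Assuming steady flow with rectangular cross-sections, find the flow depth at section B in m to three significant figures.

Q = A₁V₁ = (12.92×1.36) × 1.11 = 19.50 m³/s
d₂ = Q/(b₂ V₂) = 19.50/(13.94×1.79) = 0.7816 m

0.782 m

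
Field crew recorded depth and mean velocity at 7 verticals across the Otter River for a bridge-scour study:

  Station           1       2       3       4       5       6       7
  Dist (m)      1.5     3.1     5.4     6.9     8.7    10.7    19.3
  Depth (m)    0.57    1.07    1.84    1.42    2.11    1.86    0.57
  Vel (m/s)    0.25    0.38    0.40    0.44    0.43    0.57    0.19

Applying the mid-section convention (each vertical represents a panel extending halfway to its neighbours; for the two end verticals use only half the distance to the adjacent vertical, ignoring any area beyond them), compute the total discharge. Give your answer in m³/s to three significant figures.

w_1 = (3.1 − 1.5)/2 = 0.8 m; q_1 = 0.25 × 0.57 × 0.8 = 0.1140 m³/s
w_2 = (5.4 − 1.5)/2 = 1.95 m; q_2 = 0.38 × 1.07 × 1.95 = 0.7929 m³/s
w_3 = (6.9 − 3.1)/2 = 1.9 m; q_3 = 0.40 × 1.84 × 1.9 = 1.398 m³/s
w_4 = (8.7 − 5.4)/2 = 1.65 m; q_4 = 0.44 × 1.42 × 1.65 = 1.031 m³/s
w_5 = (10.7 − 6.9)/2 = 1.9 m; q_5 = 0.43 × 2.11 × 1.9 = 1.724 m³/s
w_6 = (19.3 − 8.7)/2 = 5.3 m; q_6 = 0.57 × 1.86 × 5.3 = 5.619 m³/s
w_7 = (19.3 − 10.7)/2 = 4.3 m; q_7 = 0.19 × 0.57 × 4.3 = 0.4657 m³/s
Q = Σ qᵢ = 11.14 m³/s

11.1 m³/s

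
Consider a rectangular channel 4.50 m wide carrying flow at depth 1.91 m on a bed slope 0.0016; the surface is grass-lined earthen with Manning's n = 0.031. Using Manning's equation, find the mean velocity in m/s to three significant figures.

1.32 m/s

A = b·y = 4.50 × 1.91 = 8.595 m²
P = b + 2y = 4.50 + 2×1.91 = 8.320 m
R = A/P = 8.595/8.320 = 1.033 m
Q = (1/n)·A·R^(2/3)·S^(1/2) = (1/0.031) × 8.595 × 1.033^(2/3) × 0.0016^(1/2) = 11.33 m³/s
V = Q/A = 11.33/8.595 = 1.319 m/s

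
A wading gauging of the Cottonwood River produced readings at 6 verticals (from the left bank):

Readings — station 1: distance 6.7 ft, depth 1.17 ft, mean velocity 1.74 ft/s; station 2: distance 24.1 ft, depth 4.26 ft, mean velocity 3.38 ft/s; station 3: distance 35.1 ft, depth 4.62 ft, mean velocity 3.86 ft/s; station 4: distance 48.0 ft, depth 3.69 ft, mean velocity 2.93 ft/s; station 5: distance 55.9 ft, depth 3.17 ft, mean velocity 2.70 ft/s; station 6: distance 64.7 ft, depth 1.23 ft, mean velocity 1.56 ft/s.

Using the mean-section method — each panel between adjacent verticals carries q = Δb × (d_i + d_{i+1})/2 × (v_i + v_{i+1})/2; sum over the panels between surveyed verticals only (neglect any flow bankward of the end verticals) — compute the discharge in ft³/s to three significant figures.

Panel 1-2: Δb = 17.4 ft, d̄ = (1.17+4.26)/2 = 2.715, v̄ = (1.74+3.38)/2 = 2.56 → q = 17.4×2.715×2.56 = 120.9 ft³/s
Panel 2-3: Δb = 11 ft, d̄ = (4.26+4.62)/2 = 4.44, v̄ = (3.38+3.86)/2 = 3.62 → q = 11×4.44×3.62 = 176.8 ft³/s
Panel 3-4: Δb = 12.9 ft, d̄ = (4.62+3.69)/2 = 4.155, v̄ = (3.86+2.93)/2 = 3.395 → q = 12.9×4.155×3.395 = 182.0 ft³/s
Panel 4-5: Δb = 7.9 ft, d̄ = (3.69+3.17)/2 = 3.43, v̄ = (2.93+2.70)/2 = 2.815 → q = 7.9×3.43×2.815 = 76.28 ft³/s
Panel 5-6: Δb = 8.8 ft, d̄ = (3.17+1.23)/2 = 2.2, v̄ = (2.70+1.56)/2 = 2.13 → q = 8.8×2.2×2.13 = 41.24 ft³/s
Q = Σ q = 597.2 ft³/s

597 ft³/s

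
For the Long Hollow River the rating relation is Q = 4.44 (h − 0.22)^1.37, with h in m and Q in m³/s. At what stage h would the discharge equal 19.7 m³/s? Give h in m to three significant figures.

3.19 m

h − h₀ = (Q/C)^(1/b) = (19.7/4.44)^(1/1.37) = 2.967 m
h = 0.22 + 2.967 = 3.187 m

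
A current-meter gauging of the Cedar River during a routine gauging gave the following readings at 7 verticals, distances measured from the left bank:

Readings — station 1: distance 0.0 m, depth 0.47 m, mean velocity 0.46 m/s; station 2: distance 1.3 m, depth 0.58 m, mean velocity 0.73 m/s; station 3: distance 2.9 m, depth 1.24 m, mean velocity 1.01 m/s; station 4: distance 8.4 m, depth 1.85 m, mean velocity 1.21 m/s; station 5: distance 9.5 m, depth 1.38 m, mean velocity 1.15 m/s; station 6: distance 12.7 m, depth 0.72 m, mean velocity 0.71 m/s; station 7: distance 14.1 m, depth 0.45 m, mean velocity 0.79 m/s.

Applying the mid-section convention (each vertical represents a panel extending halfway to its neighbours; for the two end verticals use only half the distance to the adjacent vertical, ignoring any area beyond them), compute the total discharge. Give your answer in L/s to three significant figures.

w_1 = (1.3 − 0.0)/2 = 0.65 m; q_1 = 0.46 × 0.47 × 0.65 = 0.1405 m³/s
w_2 = (2.9 − 0.0)/2 = 1.45 m; q_2 = 0.73 × 0.58 × 1.45 = 0.6139 m³/s
w_3 = (8.4 − 1.3)/2 = 3.55 m; q_3 = 1.01 × 1.24 × 3.55 = 4.446 m³/s
w_4 = (9.5 − 2.9)/2 = 3.3 m; q_4 = 1.21 × 1.85 × 3.3 = 7.387 m³/s
w_5 = (12.7 − 8.4)/2 = 2.15 m; q_5 = 1.15 × 1.38 × 2.15 = 3.412 m³/s
w_6 = (14.1 − 9.5)/2 = 2.3 m; q_6 = 0.71 × 0.72 × 2.3 = 1.176 m³/s
w_7 = (14.1 − 12.7)/2 = 0.7 m; q_7 = 0.79 × 0.45 × 0.7 = 0.2489 m³/s
Q = Σ qᵢ = 17.42 m³/s
= 17.42 × 1000 = 17420 L/s

17400 L/s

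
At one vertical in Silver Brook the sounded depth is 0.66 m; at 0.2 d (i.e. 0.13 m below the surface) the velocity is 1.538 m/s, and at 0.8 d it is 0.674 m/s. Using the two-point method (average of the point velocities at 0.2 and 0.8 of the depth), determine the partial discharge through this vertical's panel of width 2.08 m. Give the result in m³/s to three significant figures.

1.52 m³/s

v̄ = (1.538 + 0.674) / 2 = 1.106 m/s
q = v̄ × d × w = 1.106 × 0.66 × 2.08 = 1.518 m³/s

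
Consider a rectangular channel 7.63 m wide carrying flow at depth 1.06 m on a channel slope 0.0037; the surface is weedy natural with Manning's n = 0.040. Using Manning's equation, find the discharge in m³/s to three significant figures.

A = b·y = 7.63 × 1.06 = 8.088 m²
P = b + 2y = 7.63 + 2×1.06 = 9.750 m
R = A/P = 8.088/9.750 = 0.8295 m
Q = (1/n)·A·R^(2/3)·S^(1/2) = (1/0.040) × 8.088 × 0.8295^(2/3) × 0.0037^(1/2) = 10.86 m³/s

10.9 m³/s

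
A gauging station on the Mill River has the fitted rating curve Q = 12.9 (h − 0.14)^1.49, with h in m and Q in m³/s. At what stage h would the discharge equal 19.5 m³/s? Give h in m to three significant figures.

h − h₀ = (Q/C)^(1/b) = (19.5/12.9)^(1/1.49) = 1.320 m
h = 0.14 + 1.320 = 1.460 m

1.46 m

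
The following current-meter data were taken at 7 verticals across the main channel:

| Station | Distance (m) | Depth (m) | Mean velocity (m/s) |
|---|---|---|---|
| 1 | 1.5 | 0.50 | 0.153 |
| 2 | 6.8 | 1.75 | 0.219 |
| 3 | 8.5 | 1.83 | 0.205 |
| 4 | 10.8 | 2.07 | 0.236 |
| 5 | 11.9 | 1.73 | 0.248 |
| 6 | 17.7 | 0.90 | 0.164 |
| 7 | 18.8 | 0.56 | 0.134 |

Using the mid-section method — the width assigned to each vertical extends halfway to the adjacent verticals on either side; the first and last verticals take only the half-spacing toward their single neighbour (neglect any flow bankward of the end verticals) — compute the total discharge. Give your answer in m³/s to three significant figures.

5.16 m³/s

w_1 = (6.8 − 1.5)/2 = 2.65 m; q_1 = 0.153 × 0.50 × 2.65 = 0.2027 m³/s
w_2 = (8.5 − 1.5)/2 = 3.5 m; q_2 = 0.219 × 1.75 × 3.5 = 1.341 m³/s
w_3 = (10.8 − 6.8)/2 = 2 m; q_3 = 0.205 × 1.83 × 2 = 0.7503 m³/s
w_4 = (11.9 − 8.5)/2 = 1.7 m; q_4 = 0.236 × 2.07 × 1.7 = 0.8305 m³/s
w_5 = (17.7 − 10.8)/2 = 3.45 m; q_5 = 0.248 × 1.73 × 3.45 = 1.480 m³/s
w_6 = (18.8 − 11.9)/2 = 3.45 m; q_6 = 0.164 × 0.90 × 3.45 = 0.5092 m³/s
w_7 = (18.8 − 17.7)/2 = 0.55 m; q_7 = 0.134 × 0.56 × 0.55 = 0.04127 m³/s
Q = Σ qᵢ = 5.156 m³/s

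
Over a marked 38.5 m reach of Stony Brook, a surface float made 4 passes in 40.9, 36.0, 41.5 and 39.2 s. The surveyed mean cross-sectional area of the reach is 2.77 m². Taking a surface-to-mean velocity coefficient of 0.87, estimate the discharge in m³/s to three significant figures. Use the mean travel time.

t̄ = (40.9 + 36.0 + 41.5 + 39.2) / 4 = 39.4 s
v_surface = L / t̄ = 38.5 / 39.4 = 0.9772 m/s
v_mean = 0.87 × 0.9772 = 0.8501 m/s
Q = A × v_mean = 2.77 × 0.8501 = 2.355 m³/s

2.35 m³/s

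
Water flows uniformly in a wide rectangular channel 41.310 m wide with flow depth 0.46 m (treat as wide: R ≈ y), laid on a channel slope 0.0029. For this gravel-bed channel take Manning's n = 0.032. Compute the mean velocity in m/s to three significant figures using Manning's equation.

1.00 m/s

A = b·y = 41.310 × 0.46 = 19.00 m²
Wide channel: R ≈ y = 0.46 m
Q = (1/n)·A·R^(2/3)·S^(1/2) = (1/0.032) × 19.00 × 0.4600^(2/3) × 0.0029^(1/2) = 19.06 m³/s
V = Q/A = 19.06/19.00 = 1.003 m/s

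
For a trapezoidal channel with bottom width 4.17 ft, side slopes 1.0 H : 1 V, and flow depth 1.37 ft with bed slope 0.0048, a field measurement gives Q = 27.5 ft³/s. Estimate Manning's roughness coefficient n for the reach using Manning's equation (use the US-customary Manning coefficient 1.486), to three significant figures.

0.0273

A = (b + z·y)·y = (4.17 + 1.0×1.37)×1.37 = 7.590 ft²
P = b + 2y√(1+z²) = 4.17 + 2×1.37×√(1+1.0²) = 8.045 ft
R = A/P = 7.590/8.045 = 0.9434 ft
n = (1.486/Q)·A·R^(2/3)·S^(1/2) = (1.486/27.5) × 7.590 × 0.9619 × 0.06928 = 0.02733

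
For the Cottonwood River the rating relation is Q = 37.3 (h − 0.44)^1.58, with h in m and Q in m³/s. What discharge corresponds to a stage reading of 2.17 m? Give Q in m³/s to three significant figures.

88.7 m³/s

Q = 37.3 × (2.17 − 0.44)^1.58 = 37.3 × 1.73^1.58 = 88.68 m³/s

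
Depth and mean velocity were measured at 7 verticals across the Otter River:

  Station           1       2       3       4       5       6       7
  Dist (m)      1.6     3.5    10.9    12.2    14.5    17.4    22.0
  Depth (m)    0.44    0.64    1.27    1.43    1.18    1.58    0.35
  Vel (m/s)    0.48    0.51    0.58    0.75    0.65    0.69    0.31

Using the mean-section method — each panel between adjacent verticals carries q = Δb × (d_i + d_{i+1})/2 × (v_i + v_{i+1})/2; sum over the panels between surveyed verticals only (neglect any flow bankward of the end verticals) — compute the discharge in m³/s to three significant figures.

12.5 m³/s

Panel 1-2: Δb = 1.9 m, d̄ = (0.44+0.64)/2 = 0.54, v̄ = (0.48+0.51)/2 = 0.495 → q = 1.9×0.54×0.495 = 0.5079 m³/s
Panel 2-3: Δb = 7.4 m, d̄ = (0.64+1.27)/2 = 0.955, v̄ = (0.51+0.58)/2 = 0.545 → q = 7.4×0.955×0.545 = 3.852 m³/s
Panel 3-4: Δb = 1.3 m, d̄ = (1.27+1.43)/2 = 1.35, v̄ = (0.58+0.75)/2 = 0.665 → q = 1.3×1.35×0.665 = 1.167 m³/s
Panel 4-5: Δb = 2.3 m, d̄ = (1.43+1.18)/2 = 1.305, v̄ = (0.75+0.65)/2 = 0.7 → q = 2.3×1.305×0.7 = 2.101 m³/s
Panel 5-6: Δb = 2.9 m, d̄ = (1.18+1.58)/2 = 1.38, v̄ = (0.65+0.69)/2 = 0.67 → q = 2.9×1.38×0.67 = 2.681 m³/s
Panel 6-7: Δb = 4.6 m, d̄ = (1.58+0.35)/2 = 0.965, v̄ = (0.69+0.31)/2 = 0.5 → q = 4.6×0.965×0.5 = 2.220 m³/s
Q = Σ q = 12.53 m³/s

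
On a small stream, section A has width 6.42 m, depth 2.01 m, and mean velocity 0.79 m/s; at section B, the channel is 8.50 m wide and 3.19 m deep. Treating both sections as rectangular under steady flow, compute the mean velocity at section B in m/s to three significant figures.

0.376 m/s

Q = A₁V₁ = (6.42×2.01) × 0.79 = 10.19 m³/s
A₂ = 8.50 × 3.19 = 27.12 m²
V₂ = Q/A₂ = 10.19/27.12 = 0.3760 m/s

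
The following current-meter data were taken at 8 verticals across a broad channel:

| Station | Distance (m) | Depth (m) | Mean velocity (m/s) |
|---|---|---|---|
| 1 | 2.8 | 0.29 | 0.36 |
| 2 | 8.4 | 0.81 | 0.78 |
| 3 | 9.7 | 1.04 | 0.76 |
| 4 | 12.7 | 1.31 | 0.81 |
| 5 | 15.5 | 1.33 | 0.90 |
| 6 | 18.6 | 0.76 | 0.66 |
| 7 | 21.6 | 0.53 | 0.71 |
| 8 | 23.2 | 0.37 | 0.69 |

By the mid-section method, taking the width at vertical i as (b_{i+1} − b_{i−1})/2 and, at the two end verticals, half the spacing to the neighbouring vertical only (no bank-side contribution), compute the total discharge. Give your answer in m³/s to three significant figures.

w_1 = (8.4 − 2.8)/2 = 2.8 m; q_1 = 0.36 × 0.29 × 2.8 = 0.2923 m³/s
w_2 = (9.7 − 2.8)/2 = 3.45 m; q_2 = 0.78 × 0.81 × 3.45 = 2.180 m³/s
w_3 = (12.7 − 8.4)/2 = 2.15 m; q_3 = 0.76 × 1.04 × 2.15 = 1.699 m³/s
w_4 = (15.5 − 9.7)/2 = 2.9 m; q_4 = 0.81 × 1.31 × 2.9 = 3.077 m³/s
w_5 = (18.6 − 12.7)/2 = 2.95 m; q_5 = 0.90 × 1.33 × 2.95 = 3.531 m³/s
w_6 = (21.6 − 15.5)/2 = 3.05 m; q_6 = 0.66 × 0.76 × 3.05 = 1.530 m³/s
w_7 = (23.2 − 18.6)/2 = 2.3 m; q_7 = 0.71 × 0.53 × 2.3 = 0.8655 m³/s
w_8 = (23.2 − 21.6)/2 = 0.8 m; q_8 = 0.69 × 0.37 × 0.8 = 0.2042 m³/s
Q = Σ qᵢ = 13.38 m³/s

13.4 m³/s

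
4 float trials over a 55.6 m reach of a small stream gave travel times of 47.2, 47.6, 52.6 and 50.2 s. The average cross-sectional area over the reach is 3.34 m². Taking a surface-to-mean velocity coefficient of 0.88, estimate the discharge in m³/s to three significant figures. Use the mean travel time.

3.31 m³/s

t̄ = (47.2 + 47.6 + 52.6 + 50.2) / 4 = 49.4 s
v_surface = L / t̄ = 55.6 / 49.4 = 1.126 m/s
v_mean = 0.88 × 1.126 = 0.9904 m/s
Q = A × v_mean = 3.34 × 0.9904 = 3.308 m³/s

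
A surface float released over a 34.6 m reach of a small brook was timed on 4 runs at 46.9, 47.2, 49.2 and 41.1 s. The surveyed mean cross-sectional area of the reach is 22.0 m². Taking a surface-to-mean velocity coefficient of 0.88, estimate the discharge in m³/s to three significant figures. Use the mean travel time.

14.5 m³/s

t̄ = (46.9 + 47.2 + 49.2 + 41.1) / 4 = 46.1 s
v_surface = L / t̄ = 34.6 / 46.1 = 0.7505 m/s
v_mean = 0.88 × 0.7505 = 0.6605 m/s
Q = A × v_mean = 22.0 × 0.6605 = 14.53 m³/s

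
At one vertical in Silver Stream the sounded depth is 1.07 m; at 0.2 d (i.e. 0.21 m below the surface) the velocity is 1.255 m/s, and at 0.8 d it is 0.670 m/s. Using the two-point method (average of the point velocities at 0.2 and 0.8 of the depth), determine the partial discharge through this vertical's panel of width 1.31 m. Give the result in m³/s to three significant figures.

v̄ = (1.255 + 0.670) / 2 = 0.9625 m/s
q = v̄ × d × w = 0.9625 × 1.07 × 1.31 = 1.349 m³/s

1.35 m³/s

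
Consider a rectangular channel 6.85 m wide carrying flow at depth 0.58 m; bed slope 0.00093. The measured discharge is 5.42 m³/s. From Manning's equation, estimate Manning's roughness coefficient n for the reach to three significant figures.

A = b·y = 6.85 × 0.58 = 3.973 m²
P = b + 2y = 6.85 + 2×0.58 = 8.010 m
R = A/P = 3.973/8.010 = 0.4960 m
n = (1/Q)·A·R^(2/3)·S^(1/2) = (1/5.42) × 3.973 × 0.6266 × 0.03050 = 0.01401

0.0140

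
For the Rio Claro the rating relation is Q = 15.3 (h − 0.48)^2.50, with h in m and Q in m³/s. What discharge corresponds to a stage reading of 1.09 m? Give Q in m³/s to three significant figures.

4.45 m³/s

Q = 15.3 × (1.09 − 0.48)^2.50 = 15.3 × 0.61^2.50 = 4.446 m³/s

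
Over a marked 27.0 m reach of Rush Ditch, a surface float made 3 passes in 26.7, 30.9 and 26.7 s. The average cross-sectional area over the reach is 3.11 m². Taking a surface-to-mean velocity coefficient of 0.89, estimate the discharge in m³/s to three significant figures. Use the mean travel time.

t̄ = (26.7 + 30.9 + 26.7) / 3 = 28.1 s
v_surface = L / t̄ = 27.0 / 28.1 = 0.9609 m/s
v_mean = 0.89 × 0.9609 = 0.8552 m/s
Q = A × v_mean = 3.11 × 0.8552 = 2.660 m³/s

2.66 m³/s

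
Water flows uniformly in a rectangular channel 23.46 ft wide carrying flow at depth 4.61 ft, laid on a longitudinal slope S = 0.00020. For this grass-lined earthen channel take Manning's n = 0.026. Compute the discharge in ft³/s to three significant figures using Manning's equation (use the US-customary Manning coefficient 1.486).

A = b·y = 23.46 × 4.61 = 108.2 ft²
P = b + 2y = 23.46 + 2×4.61 = 32.68 ft
R = A/P = 108.2/32.68 = 3.309 ft
Q = (1.486/n)·A·R^(2/3)·S^(1/2) = (1.486/0.026) × 108.2 × 3.309^(2/3) × 0.00020^(1/2) = 194.1 ft³/s

194 ft³/s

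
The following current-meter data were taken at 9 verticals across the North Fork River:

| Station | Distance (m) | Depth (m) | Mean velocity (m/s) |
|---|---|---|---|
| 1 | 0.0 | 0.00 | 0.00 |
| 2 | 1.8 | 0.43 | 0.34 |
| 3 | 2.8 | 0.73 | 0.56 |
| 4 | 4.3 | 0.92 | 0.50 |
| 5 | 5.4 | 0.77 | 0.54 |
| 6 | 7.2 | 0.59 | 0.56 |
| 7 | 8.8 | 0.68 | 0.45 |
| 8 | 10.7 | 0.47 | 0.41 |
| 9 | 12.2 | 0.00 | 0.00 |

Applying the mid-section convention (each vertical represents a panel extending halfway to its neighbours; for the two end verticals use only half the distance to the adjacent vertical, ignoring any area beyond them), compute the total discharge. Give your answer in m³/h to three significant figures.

w_2 = (2.8 − 0.0)/2 = 1.4 m; q_2 = 0.34 × 0.43 × 1.4 = 0.2047 m³/s
w_3 = (4.3 − 1.8)/2 = 1.25 m; q_3 = 0.56 × 0.73 × 1.25 = 0.5110 m³/s
w_4 = (5.4 − 2.8)/2 = 1.3 m; q_4 = 0.50 × 0.92 × 1.3 = 0.5980 m³/s
w_5 = (7.2 − 4.3)/2 = 1.45 m; q_5 = 0.54 × 0.77 × 1.45 = 0.6029 m³/s
w_6 = (8.8 − 5.4)/2 = 1.7 m; q_6 = 0.56 × 0.59 × 1.7 = 0.5617 m³/s
w_7 = (10.7 − 7.2)/2 = 1.75 m; q_7 = 0.45 × 0.68 × 1.75 = 0.5355 m³/s
w_8 = (12.2 − 8.8)/2 = 1.7 m; q_8 = 0.41 × 0.47 × 1.7 = 0.3276 m³/s
Stations 1, 9 contribute zero (depth or velocity is 0).
Q = Σ qᵢ = 3.341 m³/s
= 3.341 × 3600 = 12030 m³/h

12000 m³/h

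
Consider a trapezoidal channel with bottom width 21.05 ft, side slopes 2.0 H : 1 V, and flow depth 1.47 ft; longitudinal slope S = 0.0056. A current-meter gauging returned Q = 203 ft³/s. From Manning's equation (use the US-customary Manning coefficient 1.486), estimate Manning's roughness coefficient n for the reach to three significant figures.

A = (b + z·y)·y = (21.05 + 2.0×1.47)×1.47 = 35.27 ft²
P = b + 2y√(1+z²) = 21.05 + 2×1.47×√(1+2.0²) = 27.62 ft
R = A/P = 35.27/27.62 = 1.277 ft
n = (1.486/Q)·A·R^(2/3)·S^(1/2) = (1.486/203) × 35.27 × 1.177 × 0.07483 = 0.02273

0.0227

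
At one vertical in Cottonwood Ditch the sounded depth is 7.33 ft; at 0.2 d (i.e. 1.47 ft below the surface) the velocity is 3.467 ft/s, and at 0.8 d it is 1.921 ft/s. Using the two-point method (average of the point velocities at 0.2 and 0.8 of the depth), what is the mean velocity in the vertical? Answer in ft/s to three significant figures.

2.69 ft/s

v̄ = (3.467 + 1.921) / 2 = 2.694 ft/s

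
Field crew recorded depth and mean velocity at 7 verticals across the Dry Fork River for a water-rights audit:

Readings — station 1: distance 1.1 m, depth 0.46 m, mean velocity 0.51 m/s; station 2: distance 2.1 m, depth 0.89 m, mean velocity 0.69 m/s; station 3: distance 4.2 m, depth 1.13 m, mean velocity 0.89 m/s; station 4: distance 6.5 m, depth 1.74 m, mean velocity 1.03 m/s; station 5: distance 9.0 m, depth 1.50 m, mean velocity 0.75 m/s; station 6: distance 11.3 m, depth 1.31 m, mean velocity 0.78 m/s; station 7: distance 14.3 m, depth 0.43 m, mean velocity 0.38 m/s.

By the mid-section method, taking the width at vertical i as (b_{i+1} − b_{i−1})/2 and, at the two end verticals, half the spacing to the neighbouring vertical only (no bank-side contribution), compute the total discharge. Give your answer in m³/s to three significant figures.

w_1 = (2.1 − 1.1)/2 = 0.5 m; q_1 = 0.51 × 0.46 × 0.5 = 0.1173 m³/s
w_2 = (4.2 − 1.1)/2 = 1.55 m; q_2 = 0.69 × 0.89 × 1.55 = 0.9519 m³/s
w_3 = (6.5 − 2.1)/2 = 2.2 m; q_3 = 0.89 × 1.13 × 2.2 = 2.213 m³/s
w_4 = (9.0 − 4.2)/2 = 2.4 m; q_4 = 1.03 × 1.74 × 2.4 = 4.301 m³/s
w_5 = (11.3 − 6.5)/2 = 2.4 m; q_5 = 0.75 × 1.50 × 2.4 = 2.700 m³/s
w_6 = (14.3 − 9.0)/2 = 2.65 m; q_6 = 0.78 × 1.31 × 2.65 = 2.708 m³/s
w_7 = (14.3 − 11.3)/2 = 1.5 m; q_7 = 0.38 × 0.43 × 1.5 = 0.2451 m³/s
Q = Σ qᵢ = 13.24 m³/s

13.2 m³/s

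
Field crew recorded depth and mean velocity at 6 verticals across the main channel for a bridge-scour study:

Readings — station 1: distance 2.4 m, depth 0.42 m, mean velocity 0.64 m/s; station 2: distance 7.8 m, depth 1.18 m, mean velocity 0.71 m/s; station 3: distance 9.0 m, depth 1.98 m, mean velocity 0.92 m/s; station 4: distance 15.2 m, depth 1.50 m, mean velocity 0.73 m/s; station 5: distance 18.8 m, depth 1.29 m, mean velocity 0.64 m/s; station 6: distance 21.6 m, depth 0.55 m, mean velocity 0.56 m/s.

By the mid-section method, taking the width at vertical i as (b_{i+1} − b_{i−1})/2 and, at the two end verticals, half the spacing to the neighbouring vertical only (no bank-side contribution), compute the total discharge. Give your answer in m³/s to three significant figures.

w_1 = (7.8 − 2.4)/2 = 2.7 m; q_1 = 0.64 × 0.42 × 2.7 = 0.7258 m³/s
w_2 = (9.0 − 2.4)/2 = 3.3 m; q_2 = 0.71 × 1.18 × 3.3 = 2.765 m³/s
w_3 = (15.2 − 7.8)/2 = 3.7 m; q_3 = 0.92 × 1.98 × 3.7 = 6.740 m³/s
w_4 = (18.8 − 9.0)/2 = 4.9 m; q_4 = 0.73 × 1.50 × 4.9 = 5.366 m³/s
w_5 = (21.6 − 15.2)/2 = 3.2 m; q_5 = 0.64 × 1.29 × 3.2 = 2.642 m³/s
w_6 = (21.6 − 18.8)/2 = 1.4 m; q_6 = 0.56 × 0.55 × 1.4 = 0.4312 m³/s
Q = Σ qᵢ = 18.67 m³/s

18.7 m³/s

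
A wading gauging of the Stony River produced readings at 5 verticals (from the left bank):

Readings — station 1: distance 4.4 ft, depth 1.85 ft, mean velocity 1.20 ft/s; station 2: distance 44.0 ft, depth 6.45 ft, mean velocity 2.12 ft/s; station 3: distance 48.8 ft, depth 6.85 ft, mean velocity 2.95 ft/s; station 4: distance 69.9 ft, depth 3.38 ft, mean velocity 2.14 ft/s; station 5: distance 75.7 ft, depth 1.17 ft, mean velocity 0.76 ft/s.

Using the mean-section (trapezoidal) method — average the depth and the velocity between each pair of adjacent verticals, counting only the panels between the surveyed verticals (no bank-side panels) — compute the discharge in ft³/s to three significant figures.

648 ft³/s

Panel 1-2: Δb = 39.6 ft, d̄ = (1.85+6.45)/2 = 4.15, v̄ = (1.20+2.12)/2 = 1.66 → q = 39.6×4.15×1.66 = 272.8 ft³/s
Panel 2-3: Δb = 4.8 ft, d̄ = (6.45+6.85)/2 = 6.65, v̄ = (2.12+2.95)/2 = 2.535 → q = 4.8×6.65×2.535 = 80.92 ft³/s
Panel 3-4: Δb = 21.1 ft, d̄ = (6.85+3.38)/2 = 5.115, v̄ = (2.95+2.14)/2 = 2.545 → q = 21.1×5.115×2.545 = 274.7 ft³/s
Panel 4-5: Δb = 5.8 ft, d̄ = (3.38+1.17)/2 = 2.275, v̄ = (2.14+0.76)/2 = 1.45 → q = 5.8×2.275×1.45 = 19.13 ft³/s
Q = Σ q = 647.5 ft³/s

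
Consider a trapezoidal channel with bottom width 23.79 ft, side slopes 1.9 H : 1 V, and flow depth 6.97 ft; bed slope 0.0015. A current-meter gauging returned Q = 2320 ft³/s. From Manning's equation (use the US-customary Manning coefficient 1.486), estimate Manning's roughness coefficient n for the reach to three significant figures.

0.0182

A = (b + z·y)·y = (23.79 + 1.9×6.97)×6.97 = 258.1 ft²
P = b + 2y√(1+z²) = 23.79 + 2×6.97×√(1+1.9²) = 53.72 ft
R = A/P = 258.1/53.72 = 4.805 ft
n = (1.486/Q)·A·R^(2/3)·S^(1/2) = (1.486/2320) × 258.1 × 2.847 × 0.03873 = 0.01823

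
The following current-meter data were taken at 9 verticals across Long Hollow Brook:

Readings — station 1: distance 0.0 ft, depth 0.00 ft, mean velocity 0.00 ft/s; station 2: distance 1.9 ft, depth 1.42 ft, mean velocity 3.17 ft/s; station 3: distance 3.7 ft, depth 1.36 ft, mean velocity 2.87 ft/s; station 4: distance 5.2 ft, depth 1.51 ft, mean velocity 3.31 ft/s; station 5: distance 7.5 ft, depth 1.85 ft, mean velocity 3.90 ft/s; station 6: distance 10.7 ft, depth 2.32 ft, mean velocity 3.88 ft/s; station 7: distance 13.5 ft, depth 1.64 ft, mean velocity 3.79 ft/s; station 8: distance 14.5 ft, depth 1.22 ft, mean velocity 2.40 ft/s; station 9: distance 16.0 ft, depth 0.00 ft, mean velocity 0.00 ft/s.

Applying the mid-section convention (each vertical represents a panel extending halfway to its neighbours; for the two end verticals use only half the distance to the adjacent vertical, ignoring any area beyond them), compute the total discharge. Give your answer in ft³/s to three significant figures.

w_2 = (3.7 − 0.0)/2 = 1.85 ft; q_2 = 3.17 × 1.42 × 1.85 = 8.328 ft³/s
w_3 = (5.2 − 1.9)/2 = 1.65 ft; q_3 = 2.87 × 1.36 × 1.65 = 6.440 ft³/s
w_4 = (7.5 − 3.7)/2 = 1.9 ft; q_4 = 3.31 × 1.51 × 1.9 = 9.496 ft³/s
w_5 = (10.7 − 5.2)/2 = 2.75 ft; q_5 = 3.90 × 1.85 × 2.75 = 19.84 ft³/s
w_6 = (13.5 − 7.5)/2 = 3 ft; q_6 = 3.88 × 2.32 × 3 = 27.00 ft³/s
w_7 = (14.5 − 10.7)/2 = 1.9 ft; q_7 = 3.79 × 1.64 × 1.9 = 11.81 ft³/s
w_8 = (16.0 − 13.5)/2 = 1.25 ft; q_8 = 2.40 × 1.22 × 1.25 = 3.660 ft³/s
Stations 1, 9 contribute zero (depth or velocity is 0).
Q = Σ qᵢ = 86.58 ft³/s

86.6 ft³/s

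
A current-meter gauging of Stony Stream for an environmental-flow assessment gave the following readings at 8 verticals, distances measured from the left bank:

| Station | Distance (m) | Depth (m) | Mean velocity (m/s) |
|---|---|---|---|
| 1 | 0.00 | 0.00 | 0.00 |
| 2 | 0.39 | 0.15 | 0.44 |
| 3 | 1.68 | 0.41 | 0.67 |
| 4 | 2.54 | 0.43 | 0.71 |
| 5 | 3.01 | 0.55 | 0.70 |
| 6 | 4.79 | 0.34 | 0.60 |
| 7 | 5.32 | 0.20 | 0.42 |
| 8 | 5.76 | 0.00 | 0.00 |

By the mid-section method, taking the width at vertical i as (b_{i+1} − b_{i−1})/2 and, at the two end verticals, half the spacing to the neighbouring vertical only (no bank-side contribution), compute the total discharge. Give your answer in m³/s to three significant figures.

1.26 m³/s

w_2 = (1.68 − 0.00)/2 = 0.84 m; q_2 = 0.44 × 0.15 × 0.84 = 0.05544 m³/s
w_3 = (2.54 − 0.39)/2 = 1.075 m; q_3 = 0.67 × 0.41 × 1.075 = 0.2953 m³/s
w_4 = (3.01 − 1.68)/2 = 0.665 m; q_4 = 0.71 × 0.43 × 0.665 = 0.2030 m³/s
w_5 = (4.79 − 2.54)/2 = 1.125 m; q_5 = 0.70 × 0.55 × 1.125 = 0.4331 m³/s
w_6 = (5.32 − 3.01)/2 = 1.155 m; q_6 = 0.60 × 0.34 × 1.155 = 0.2356 m³/s
w_7 = (5.76 − 4.79)/2 = 0.485 m; q_7 = 0.42 × 0.20 × 0.485 = 0.04074 m³/s
Stations 1, 8 contribute zero (depth or velocity is 0).
Q = Σ qᵢ = 1.263 m³/s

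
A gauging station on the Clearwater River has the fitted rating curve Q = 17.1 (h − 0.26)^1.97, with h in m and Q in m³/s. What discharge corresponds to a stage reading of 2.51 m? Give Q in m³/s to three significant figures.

Q = 17.1 × (2.51 − 0.26)^1.97 = 17.1 × 2.25^1.97 = 84.49 m³/s

84.5 m³/s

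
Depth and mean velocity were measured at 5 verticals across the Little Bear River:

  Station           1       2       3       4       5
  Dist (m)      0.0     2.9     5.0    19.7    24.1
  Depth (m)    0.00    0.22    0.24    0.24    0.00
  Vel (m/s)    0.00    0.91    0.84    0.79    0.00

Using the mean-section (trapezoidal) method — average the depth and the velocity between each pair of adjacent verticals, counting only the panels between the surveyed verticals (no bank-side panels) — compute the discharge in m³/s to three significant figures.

3.65 m³/s

Panel 1-2: Δb = 2.9 m, d̄ = (0.00+0.22)/2 = 0.11, v̄ = (0.00+0.91)/2 = 0.455 → q = 2.9×0.11×0.455 = 0.1451 m³/s
Panel 2-3: Δb = 2.1 m, d̄ = (0.22+0.24)/2 = 0.23, v̄ = (0.91+0.84)/2 = 0.875 → q = 2.1×0.23×0.875 = 0.4226 m³/s
Panel 3-4: Δb = 14.7 m, d̄ = (0.24+0.24)/2 = 0.24, v̄ = (0.84+0.79)/2 = 0.815 → q = 14.7×0.24×0.815 = 2.875 m³/s
Panel 4-5: Δb = 4.4 m, d̄ = (0.24+0.00)/2 = 0.12, v̄ = (0.79+0.00)/2 = 0.395 → q = 4.4×0.12×0.395 = 0.2086 m³/s
Q = Σ q = 3.652 m³/s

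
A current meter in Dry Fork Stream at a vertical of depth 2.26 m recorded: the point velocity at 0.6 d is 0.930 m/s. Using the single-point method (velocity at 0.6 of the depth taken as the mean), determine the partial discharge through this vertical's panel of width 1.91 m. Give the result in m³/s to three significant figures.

v̄ = v₀.₆ = 0.930 m/s
q = v̄ × d × w = 0.9300 × 2.26 × 1.91 = 4.014 m³/s

4.01 m³/s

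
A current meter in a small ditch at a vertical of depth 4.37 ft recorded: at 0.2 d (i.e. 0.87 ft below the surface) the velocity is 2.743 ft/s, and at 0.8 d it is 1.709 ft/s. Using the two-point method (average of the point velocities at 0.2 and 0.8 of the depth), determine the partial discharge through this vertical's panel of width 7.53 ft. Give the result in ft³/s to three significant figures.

73.2 ft³/s

v̄ = (2.743 + 1.709) / 2 = 2.226 ft/s
q = v̄ × d × w = 2.226 × 4.37 × 7.53 = 73.25 ft³/s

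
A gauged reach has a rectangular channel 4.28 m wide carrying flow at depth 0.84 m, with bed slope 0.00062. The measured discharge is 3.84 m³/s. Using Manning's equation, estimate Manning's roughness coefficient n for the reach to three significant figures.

A = b·y = 4.28 × 0.84 = 3.595 m²
P = b + 2y = 4.28 + 2×0.84 = 5.960 m
R = A/P = 3.595/5.960 = 0.6032 m
n = (1/Q)·A·R^(2/3)·S^(1/2) = (1/3.84) × 3.595 × 0.7139 × 0.02490 = 0.01664

0.0166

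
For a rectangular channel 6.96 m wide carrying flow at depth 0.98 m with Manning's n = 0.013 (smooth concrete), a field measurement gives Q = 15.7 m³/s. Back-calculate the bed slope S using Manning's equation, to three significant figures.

0.00128

A = b·y = 6.96 × 0.98 = 6.821 m²
P = b + 2y = 6.96 + 2×0.98 = 8.920 m
R = A/P = 6.821/8.920 = 0.7647 m
S = (Q·n / (1·A·R^(2/3)))² = (15.7×0.013 / (1×6.821×0.8362))² = 0.001281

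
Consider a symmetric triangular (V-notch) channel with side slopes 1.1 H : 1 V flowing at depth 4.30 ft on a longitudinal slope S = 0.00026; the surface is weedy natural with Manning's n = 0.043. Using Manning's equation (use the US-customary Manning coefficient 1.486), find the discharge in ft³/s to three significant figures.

A = z·y² = 1.1×4.30² = 20.34 ft²
P = 2y√(1+z²) = 2×4.30×√(1+1.1²) = 12.78 ft
R = A/P = 20.34/12.78 = 1.591 ft
Q = (1.486/n)·A·R^(2/3)·S^(1/2) = (1.486/0.043) × 20.34 × 1.591^(2/3) × 0.00026^(1/2) = 15.45 ft³/s

15.4 ft³/s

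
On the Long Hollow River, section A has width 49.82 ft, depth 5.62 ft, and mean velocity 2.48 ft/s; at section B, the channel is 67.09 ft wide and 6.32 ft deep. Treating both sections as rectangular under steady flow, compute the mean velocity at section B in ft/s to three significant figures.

1.64 ft/s

Q = A₁V₁ = (49.82×5.62) × 2.48 = 694.4 ft³/s
A₂ = 67.09 × 6.32 = 424.0 ft²
V₂ = Q/A₂ = 694.4/424.0 = 1.638 ft/s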